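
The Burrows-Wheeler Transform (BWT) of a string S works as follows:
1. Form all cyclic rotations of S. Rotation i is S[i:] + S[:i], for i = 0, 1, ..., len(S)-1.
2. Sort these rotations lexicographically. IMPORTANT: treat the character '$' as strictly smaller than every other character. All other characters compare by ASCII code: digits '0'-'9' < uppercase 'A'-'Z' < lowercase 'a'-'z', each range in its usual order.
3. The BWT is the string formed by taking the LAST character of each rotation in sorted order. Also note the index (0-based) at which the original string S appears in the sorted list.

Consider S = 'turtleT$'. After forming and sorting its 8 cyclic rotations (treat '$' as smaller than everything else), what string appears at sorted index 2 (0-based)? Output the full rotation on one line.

Answer: eT$turtl

Derivation:
All 8 rotations (rotation i = S[i:]+S[:i]):
  rot[0] = turtleT$
  rot[1] = urtleT$t
  rot[2] = rtleT$tu
  rot[3] = tleT$tur
  rot[4] = leT$turt
  rot[5] = eT$turtl
  rot[6] = T$turtle
  rot[7] = $turtleT
Sorted (with $ < everything):
  sorted[0] = $turtleT
  sorted[1] = T$turtle
  sorted[2] = eT$turtl
  sorted[3] = leT$turt
  sorted[4] = rtleT$tu
  sorted[5] = tleT$tur
  sorted[6] = turtleT$
  sorted[7] = urtleT$t
sorted[2] = eT$turtl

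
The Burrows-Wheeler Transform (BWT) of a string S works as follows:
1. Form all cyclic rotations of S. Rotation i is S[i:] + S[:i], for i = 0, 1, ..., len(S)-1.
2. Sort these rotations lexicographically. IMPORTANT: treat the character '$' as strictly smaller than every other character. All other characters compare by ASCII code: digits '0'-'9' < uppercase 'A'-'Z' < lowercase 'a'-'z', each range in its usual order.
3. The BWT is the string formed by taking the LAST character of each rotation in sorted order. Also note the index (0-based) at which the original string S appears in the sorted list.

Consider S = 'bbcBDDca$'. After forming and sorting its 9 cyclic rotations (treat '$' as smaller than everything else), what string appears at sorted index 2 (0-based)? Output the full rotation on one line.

Answer: DDca$bbcB

Derivation:
All 9 rotations (rotation i = S[i:]+S[:i]):
  rot[0] = bbcBDDca$
  rot[1] = bcBDDca$b
  rot[2] = cBDDca$bb
  rot[3] = BDDca$bbc
  rot[4] = DDca$bbcB
  rot[5] = Dca$bbcBD
  rot[6] = ca$bbcBDD
  rot[7] = a$bbcBDDc
  rot[8] = $bbcBDDca
Sorted (with $ < everything):
  sorted[0] = $bbcBDDca
  sorted[1] = BDDca$bbc
  sorted[2] = DDca$bbcB
  sorted[3] = Dca$bbcBD
  sorted[4] = a$bbcBDDc
  sorted[5] = bbcBDDca$
  sorted[6] = bcBDDca$b
  sorted[7] = cBDDca$bb
  sorted[8] = ca$bbcBDD
sorted[2] = DDca$bbcB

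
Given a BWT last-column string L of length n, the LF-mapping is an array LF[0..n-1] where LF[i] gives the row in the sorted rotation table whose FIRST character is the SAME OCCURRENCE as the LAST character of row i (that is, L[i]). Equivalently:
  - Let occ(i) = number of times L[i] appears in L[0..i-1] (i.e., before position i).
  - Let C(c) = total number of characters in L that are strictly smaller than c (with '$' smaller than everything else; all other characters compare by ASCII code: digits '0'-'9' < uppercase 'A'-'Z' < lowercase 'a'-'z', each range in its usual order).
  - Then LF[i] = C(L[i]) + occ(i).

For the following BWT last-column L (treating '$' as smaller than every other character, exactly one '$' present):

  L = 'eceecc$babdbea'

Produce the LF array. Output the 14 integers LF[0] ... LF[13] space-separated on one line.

Answer: 10 6 11 12 7 8 0 3 1 4 9 5 13 2

Derivation:
Char counts: '$':1, 'a':2, 'b':3, 'c':3, 'd':1, 'e':4
C (first-col start): C('$')=0, C('a')=1, C('b')=3, C('c')=6, C('d')=9, C('e')=10
L[0]='e': occ=0, LF[0]=C('e')+0=10+0=10
L[1]='c': occ=0, LF[1]=C('c')+0=6+0=6
L[2]='e': occ=1, LF[2]=C('e')+1=10+1=11
L[3]='e': occ=2, LF[3]=C('e')+2=10+2=12
L[4]='c': occ=1, LF[4]=C('c')+1=6+1=7
L[5]='c': occ=2, LF[5]=C('c')+2=6+2=8
L[6]='$': occ=0, LF[6]=C('$')+0=0+0=0
L[7]='b': occ=0, LF[7]=C('b')+0=3+0=3
L[8]='a': occ=0, LF[8]=C('a')+0=1+0=1
L[9]='b': occ=1, LF[9]=C('b')+1=3+1=4
L[10]='d': occ=0, LF[10]=C('d')+0=9+0=9
L[11]='b': occ=2, LF[11]=C('b')+2=3+2=5
L[12]='e': occ=3, LF[12]=C('e')+3=10+3=13
L[13]='a': occ=1, LF[13]=C('a')+1=1+1=2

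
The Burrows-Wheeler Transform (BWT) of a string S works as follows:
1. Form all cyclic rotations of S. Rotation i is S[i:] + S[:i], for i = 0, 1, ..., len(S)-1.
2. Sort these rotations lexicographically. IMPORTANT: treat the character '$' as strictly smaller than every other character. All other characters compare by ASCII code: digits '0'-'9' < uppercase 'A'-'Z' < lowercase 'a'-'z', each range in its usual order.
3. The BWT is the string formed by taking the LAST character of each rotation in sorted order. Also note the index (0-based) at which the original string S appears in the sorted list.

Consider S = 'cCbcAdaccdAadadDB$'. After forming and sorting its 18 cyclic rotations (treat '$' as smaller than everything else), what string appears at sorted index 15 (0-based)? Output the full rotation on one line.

All 18 rotations (rotation i = S[i:]+S[:i]):
  rot[0] = cCbcAdaccdAadadDB$
  rot[1] = CbcAdaccdAadadDB$c
  rot[2] = bcAdaccdAadadDB$cC
  rot[3] = cAdaccdAadadDB$cCb
  rot[4] = AdaccdAadadDB$cCbc
  rot[5] = daccdAadadDB$cCbcA
  rot[6] = accdAadadDB$cCbcAd
  rot[7] = ccdAadadDB$cCbcAda
  rot[8] = cdAadadDB$cCbcAdac
  rot[9] = dAadadDB$cCbcAdacc
  rot[10] = AadadDB$cCbcAdaccd
  rot[11] = adadDB$cCbcAdaccdA
  rot[12] = dadDB$cCbcAdaccdAa
  rot[13] = adDB$cCbcAdaccdAad
  rot[14] = dDB$cCbcAdaccdAada
  rot[15] = DB$cCbcAdaccdAadad
  rot[16] = B$cCbcAdaccdAadadD
  rot[17] = $cCbcAdaccdAadadDB
Sorted (with $ < everything):
  sorted[0] = $cCbcAdaccdAadadDB
  sorted[1] = AadadDB$cCbcAdaccd
  sorted[2] = AdaccdAadadDB$cCbc
  sorted[3] = B$cCbcAdaccdAadadD
  sorted[4] = CbcAdaccdAadadDB$c
  sorted[5] = DB$cCbcAdaccdAadad
  sorted[6] = accdAadadDB$cCbcAd
  sorted[7] = adDB$cCbcAdaccdAad
  sorted[8] = adadDB$cCbcAdaccdA
  sorted[9] = bcAdaccdAadadDB$cC
  sorted[10] = cAdaccdAadadDB$cCb
  sorted[11] = cCbcAdaccdAadadDB$
  sorted[12] = ccdAadadDB$cCbcAda
  sorted[13] = cdAadadDB$cCbcAdac
  sorted[14] = dAadadDB$cCbcAdacc
  sorted[15] = dDB$cCbcAdaccdAada
  sorted[16] = daccdAadadDB$cCbcA
  sorted[17] = dadDB$cCbcAdaccdAa
sorted[15] = dDB$cCbcAdaccdAada

Answer: dDB$cCbcAdaccdAada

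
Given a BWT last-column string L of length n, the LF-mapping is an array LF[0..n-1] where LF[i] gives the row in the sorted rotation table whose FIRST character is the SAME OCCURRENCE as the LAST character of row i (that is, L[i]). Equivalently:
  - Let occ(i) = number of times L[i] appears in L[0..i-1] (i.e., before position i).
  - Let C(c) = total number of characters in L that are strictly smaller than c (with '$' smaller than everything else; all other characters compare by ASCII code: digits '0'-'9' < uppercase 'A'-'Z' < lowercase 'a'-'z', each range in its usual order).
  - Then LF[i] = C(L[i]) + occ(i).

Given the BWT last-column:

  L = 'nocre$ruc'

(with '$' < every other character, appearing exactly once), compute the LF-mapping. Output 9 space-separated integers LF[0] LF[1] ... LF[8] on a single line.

Answer: 4 5 1 6 3 0 7 8 2

Derivation:
Char counts: '$':1, 'c':2, 'e':1, 'n':1, 'o':1, 'r':2, 'u':1
C (first-col start): C('$')=0, C('c')=1, C('e')=3, C('n')=4, C('o')=5, C('r')=6, C('u')=8
L[0]='n': occ=0, LF[0]=C('n')+0=4+0=4
L[1]='o': occ=0, LF[1]=C('o')+0=5+0=5
L[2]='c': occ=0, LF[2]=C('c')+0=1+0=1
L[3]='r': occ=0, LF[3]=C('r')+0=6+0=6
L[4]='e': occ=0, LF[4]=C('e')+0=3+0=3
L[5]='$': occ=0, LF[5]=C('$')+0=0+0=0
L[6]='r': occ=1, LF[6]=C('r')+1=6+1=7
L[7]='u': occ=0, LF[7]=C('u')+0=8+0=8
L[8]='c': occ=1, LF[8]=C('c')+1=1+1=2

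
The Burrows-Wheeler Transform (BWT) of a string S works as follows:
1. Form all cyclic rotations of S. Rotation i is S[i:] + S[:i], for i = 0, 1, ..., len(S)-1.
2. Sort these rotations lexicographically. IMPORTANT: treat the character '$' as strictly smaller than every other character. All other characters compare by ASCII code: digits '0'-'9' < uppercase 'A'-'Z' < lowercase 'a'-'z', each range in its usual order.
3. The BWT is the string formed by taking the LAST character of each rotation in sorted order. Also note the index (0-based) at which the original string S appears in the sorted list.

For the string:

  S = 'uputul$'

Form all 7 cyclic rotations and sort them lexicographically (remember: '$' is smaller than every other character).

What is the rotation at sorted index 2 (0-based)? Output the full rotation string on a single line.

All 7 rotations (rotation i = S[i:]+S[:i]):
  rot[0] = uputul$
  rot[1] = putul$u
  rot[2] = utul$up
  rot[3] = tul$upu
  rot[4] = ul$uput
  rot[5] = l$uputu
  rot[6] = $uputul
Sorted (with $ < everything):
  sorted[0] = $uputul
  sorted[1] = l$uputu
  sorted[2] = putul$u
  sorted[3] = tul$upu
  sorted[4] = ul$uput
  sorted[5] = uputul$
  sorted[6] = utul$up
sorted[2] = putul$u

Answer: putul$u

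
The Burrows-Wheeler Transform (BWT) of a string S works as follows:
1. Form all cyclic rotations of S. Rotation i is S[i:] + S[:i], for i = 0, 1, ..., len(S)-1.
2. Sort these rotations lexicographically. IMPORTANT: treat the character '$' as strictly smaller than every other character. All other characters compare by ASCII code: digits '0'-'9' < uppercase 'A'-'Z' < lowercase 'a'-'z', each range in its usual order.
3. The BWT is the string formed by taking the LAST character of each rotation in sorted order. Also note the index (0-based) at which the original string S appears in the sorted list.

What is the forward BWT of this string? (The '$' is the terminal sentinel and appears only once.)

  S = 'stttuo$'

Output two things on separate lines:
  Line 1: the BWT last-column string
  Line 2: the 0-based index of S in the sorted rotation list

Answer: ou$sttt
2

Derivation:
All 7 rotations (rotation i = S[i:]+S[:i]):
  rot[0] = stttuo$
  rot[1] = tttuo$s
  rot[2] = ttuo$st
  rot[3] = tuo$stt
  rot[4] = uo$sttt
  rot[5] = o$stttu
  rot[6] = $stttuo
Sorted (with $ < everything):
  sorted[0] = $stttuo  (last char: 'o')
  sorted[1] = o$stttu  (last char: 'u')
  sorted[2] = stttuo$  (last char: '$')
  sorted[3] = tttuo$s  (last char: 's')
  sorted[4] = ttuo$st  (last char: 't')
  sorted[5] = tuo$stt  (last char: 't')
  sorted[6] = uo$sttt  (last char: 't')
Last column: ou$sttt
Original string S is at sorted index 2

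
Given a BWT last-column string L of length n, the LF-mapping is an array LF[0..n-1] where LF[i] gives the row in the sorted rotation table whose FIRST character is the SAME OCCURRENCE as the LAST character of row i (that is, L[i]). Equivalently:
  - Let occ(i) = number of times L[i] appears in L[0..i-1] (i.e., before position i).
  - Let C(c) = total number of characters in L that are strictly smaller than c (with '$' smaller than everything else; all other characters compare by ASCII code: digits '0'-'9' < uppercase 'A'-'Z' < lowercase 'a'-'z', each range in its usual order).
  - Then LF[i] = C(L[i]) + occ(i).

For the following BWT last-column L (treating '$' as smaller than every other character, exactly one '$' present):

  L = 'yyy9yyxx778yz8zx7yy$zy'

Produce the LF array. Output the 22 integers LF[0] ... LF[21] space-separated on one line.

Char counts: '$':1, '7':3, '8':2, '9':1, 'x':3, 'y':9, 'z':3
C (first-col start): C('$')=0, C('7')=1, C('8')=4, C('9')=6, C('x')=7, C('y')=10, C('z')=19
L[0]='y': occ=0, LF[0]=C('y')+0=10+0=10
L[1]='y': occ=1, LF[1]=C('y')+1=10+1=11
L[2]='y': occ=2, LF[2]=C('y')+2=10+2=12
L[3]='9': occ=0, LF[3]=C('9')+0=6+0=6
L[4]='y': occ=3, LF[4]=C('y')+3=10+3=13
L[5]='y': occ=4, LF[5]=C('y')+4=10+4=14
L[6]='x': occ=0, LF[6]=C('x')+0=7+0=7
L[7]='x': occ=1, LF[7]=C('x')+1=7+1=8
L[8]='7': occ=0, LF[8]=C('7')+0=1+0=1
L[9]='7': occ=1, LF[9]=C('7')+1=1+1=2
L[10]='8': occ=0, LF[10]=C('8')+0=4+0=4
L[11]='y': occ=5, LF[11]=C('y')+5=10+5=15
L[12]='z': occ=0, LF[12]=C('z')+0=19+0=19
L[13]='8': occ=1, LF[13]=C('8')+1=4+1=5
L[14]='z': occ=1, LF[14]=C('z')+1=19+1=20
L[15]='x': occ=2, LF[15]=C('x')+2=7+2=9
L[16]='7': occ=2, LF[16]=C('7')+2=1+2=3
L[17]='y': occ=6, LF[17]=C('y')+6=10+6=16
L[18]='y': occ=7, LF[18]=C('y')+7=10+7=17
L[19]='$': occ=0, LF[19]=C('$')+0=0+0=0
L[20]='z': occ=2, LF[20]=C('z')+2=19+2=21
L[21]='y': occ=8, LF[21]=C('y')+8=10+8=18

Answer: 10 11 12 6 13 14 7 8 1 2 4 15 19 5 20 9 3 16 17 0 21 18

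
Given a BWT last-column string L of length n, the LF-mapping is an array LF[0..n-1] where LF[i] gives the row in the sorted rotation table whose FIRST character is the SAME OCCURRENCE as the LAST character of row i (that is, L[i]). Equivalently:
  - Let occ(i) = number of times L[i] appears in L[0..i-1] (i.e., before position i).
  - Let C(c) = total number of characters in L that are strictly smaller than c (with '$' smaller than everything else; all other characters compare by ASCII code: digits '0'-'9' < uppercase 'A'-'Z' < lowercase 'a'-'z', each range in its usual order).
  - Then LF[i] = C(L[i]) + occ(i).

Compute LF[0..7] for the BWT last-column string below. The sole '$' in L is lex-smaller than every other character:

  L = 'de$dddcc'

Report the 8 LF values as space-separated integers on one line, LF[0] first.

Char counts: '$':1, 'c':2, 'd':4, 'e':1
C (first-col start): C('$')=0, C('c')=1, C('d')=3, C('e')=7
L[0]='d': occ=0, LF[0]=C('d')+0=3+0=3
L[1]='e': occ=0, LF[1]=C('e')+0=7+0=7
L[2]='$': occ=0, LF[2]=C('$')+0=0+0=0
L[3]='d': occ=1, LF[3]=C('d')+1=3+1=4
L[4]='d': occ=2, LF[4]=C('d')+2=3+2=5
L[5]='d': occ=3, LF[5]=C('d')+3=3+3=6
L[6]='c': occ=0, LF[6]=C('c')+0=1+0=1
L[7]='c': occ=1, LF[7]=C('c')+1=1+1=2

Answer: 3 7 0 4 5 6 1 2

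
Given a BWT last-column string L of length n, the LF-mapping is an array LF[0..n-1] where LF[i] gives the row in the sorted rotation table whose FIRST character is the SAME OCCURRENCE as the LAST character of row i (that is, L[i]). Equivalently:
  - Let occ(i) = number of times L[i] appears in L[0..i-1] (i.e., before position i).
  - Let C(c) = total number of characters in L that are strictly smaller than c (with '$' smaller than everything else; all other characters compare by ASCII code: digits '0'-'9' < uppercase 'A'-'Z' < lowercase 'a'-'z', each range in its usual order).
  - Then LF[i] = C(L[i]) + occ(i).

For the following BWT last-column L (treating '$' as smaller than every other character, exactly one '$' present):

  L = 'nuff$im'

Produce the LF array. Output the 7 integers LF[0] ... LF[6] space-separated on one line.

Char counts: '$':1, 'f':2, 'i':1, 'm':1, 'n':1, 'u':1
C (first-col start): C('$')=0, C('f')=1, C('i')=3, C('m')=4, C('n')=5, C('u')=6
L[0]='n': occ=0, LF[0]=C('n')+0=5+0=5
L[1]='u': occ=0, LF[1]=C('u')+0=6+0=6
L[2]='f': occ=0, LF[2]=C('f')+0=1+0=1
L[3]='f': occ=1, LF[3]=C('f')+1=1+1=2
L[4]='$': occ=0, LF[4]=C('$')+0=0+0=0
L[5]='i': occ=0, LF[5]=C('i')+0=3+0=3
L[6]='m': occ=0, LF[6]=C('m')+0=4+0=4

Answer: 5 6 1 2 0 3 4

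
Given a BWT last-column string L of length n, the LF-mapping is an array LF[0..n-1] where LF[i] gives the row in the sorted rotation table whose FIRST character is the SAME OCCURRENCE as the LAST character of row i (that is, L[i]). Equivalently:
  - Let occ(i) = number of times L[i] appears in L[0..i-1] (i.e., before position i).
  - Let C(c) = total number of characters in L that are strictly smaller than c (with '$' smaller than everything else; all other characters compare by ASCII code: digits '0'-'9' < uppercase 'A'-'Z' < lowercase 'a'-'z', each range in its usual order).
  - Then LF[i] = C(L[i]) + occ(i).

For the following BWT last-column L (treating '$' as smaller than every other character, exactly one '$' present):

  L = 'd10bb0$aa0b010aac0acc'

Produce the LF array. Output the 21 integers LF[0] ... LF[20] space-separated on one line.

Char counts: '$':1, '0':6, '1':2, 'a':5, 'b':3, 'c':3, 'd':1
C (first-col start): C('$')=0, C('0')=1, C('1')=7, C('a')=9, C('b')=14, C('c')=17, C('d')=20
L[0]='d': occ=0, LF[0]=C('d')+0=20+0=20
L[1]='1': occ=0, LF[1]=C('1')+0=7+0=7
L[2]='0': occ=0, LF[2]=C('0')+0=1+0=1
L[3]='b': occ=0, LF[3]=C('b')+0=14+0=14
L[4]='b': occ=1, LF[4]=C('b')+1=14+1=15
L[5]='0': occ=1, LF[5]=C('0')+1=1+1=2
L[6]='$': occ=0, LF[6]=C('$')+0=0+0=0
L[7]='a': occ=0, LF[7]=C('a')+0=9+0=9
L[8]='a': occ=1, LF[8]=C('a')+1=9+1=10
L[9]='0': occ=2, LF[9]=C('0')+2=1+2=3
L[10]='b': occ=2, LF[10]=C('b')+2=14+2=16
L[11]='0': occ=3, LF[11]=C('0')+3=1+3=4
L[12]='1': occ=1, LF[12]=C('1')+1=7+1=8
L[13]='0': occ=4, LF[13]=C('0')+4=1+4=5
L[14]='a': occ=2, LF[14]=C('a')+2=9+2=11
L[15]='a': occ=3, LF[15]=C('a')+3=9+3=12
L[16]='c': occ=0, LF[16]=C('c')+0=17+0=17
L[17]='0': occ=5, LF[17]=C('0')+5=1+5=6
L[18]='a': occ=4, LF[18]=C('a')+4=9+4=13
L[19]='c': occ=1, LF[19]=C('c')+1=17+1=18
L[20]='c': occ=2, LF[20]=C('c')+2=17+2=19

Answer: 20 7 1 14 15 2 0 9 10 3 16 4 8 5 11 12 17 6 13 18 19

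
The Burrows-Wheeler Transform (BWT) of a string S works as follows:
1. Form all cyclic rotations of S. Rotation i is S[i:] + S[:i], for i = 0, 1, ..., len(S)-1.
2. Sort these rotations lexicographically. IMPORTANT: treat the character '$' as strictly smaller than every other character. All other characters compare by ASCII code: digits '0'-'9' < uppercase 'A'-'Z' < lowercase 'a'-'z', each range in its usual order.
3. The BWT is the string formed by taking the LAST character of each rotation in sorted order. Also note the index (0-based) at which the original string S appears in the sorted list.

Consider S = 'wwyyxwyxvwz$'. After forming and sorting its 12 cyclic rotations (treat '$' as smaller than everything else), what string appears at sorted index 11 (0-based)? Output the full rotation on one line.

Answer: z$wwyyxwyxvw

Derivation:
All 12 rotations (rotation i = S[i:]+S[:i]):
  rot[0] = wwyyxwyxvwz$
  rot[1] = wyyxwyxvwz$w
  rot[2] = yyxwyxvwz$ww
  rot[3] = yxwyxvwz$wwy
  rot[4] = xwyxvwz$wwyy
  rot[5] = wyxvwz$wwyyx
  rot[6] = yxvwz$wwyyxw
  rot[7] = xvwz$wwyyxwy
  rot[8] = vwz$wwyyxwyx
  rot[9] = wz$wwyyxwyxv
  rot[10] = z$wwyyxwyxvw
  rot[11] = $wwyyxwyxvwz
Sorted (with $ < everything):
  sorted[0] = $wwyyxwyxvwz
  sorted[1] = vwz$wwyyxwyx
  sorted[2] = wwyyxwyxvwz$
  sorted[3] = wyxvwz$wwyyx
  sorted[4] = wyyxwyxvwz$w
  sorted[5] = wz$wwyyxwyxv
  sorted[6] = xvwz$wwyyxwy
  sorted[7] = xwyxvwz$wwyy
  sorted[8] = yxvwz$wwyyxw
  sorted[9] = yxwyxvwz$wwy
  sorted[10] = yyxwyxvwz$ww
  sorted[11] = z$wwyyxwyxvw
sorted[11] = z$wwyyxwyxvw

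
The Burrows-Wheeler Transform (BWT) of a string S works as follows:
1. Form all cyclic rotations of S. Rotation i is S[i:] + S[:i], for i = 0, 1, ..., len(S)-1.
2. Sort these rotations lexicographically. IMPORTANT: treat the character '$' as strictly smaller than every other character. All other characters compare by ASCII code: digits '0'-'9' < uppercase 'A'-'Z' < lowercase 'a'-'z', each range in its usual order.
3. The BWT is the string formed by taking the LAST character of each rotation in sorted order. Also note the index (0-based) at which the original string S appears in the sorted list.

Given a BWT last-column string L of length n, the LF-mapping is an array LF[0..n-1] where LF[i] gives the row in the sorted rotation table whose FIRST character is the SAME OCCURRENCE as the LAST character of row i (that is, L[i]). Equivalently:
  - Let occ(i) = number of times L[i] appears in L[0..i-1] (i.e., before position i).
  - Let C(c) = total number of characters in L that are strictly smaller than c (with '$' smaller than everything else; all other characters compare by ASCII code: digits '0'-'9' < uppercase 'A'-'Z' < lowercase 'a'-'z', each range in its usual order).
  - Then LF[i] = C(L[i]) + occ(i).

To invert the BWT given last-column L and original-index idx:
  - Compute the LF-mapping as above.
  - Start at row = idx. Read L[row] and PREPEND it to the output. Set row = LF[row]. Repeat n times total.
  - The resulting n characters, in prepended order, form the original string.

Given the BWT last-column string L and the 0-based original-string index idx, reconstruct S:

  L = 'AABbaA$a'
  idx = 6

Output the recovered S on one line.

LF mapping: 1 2 4 7 5 3 0 6
Walk LF starting at row 6, prepending L[row]:
  step 1: row=6, L[6]='$', prepend. Next row=LF[6]=0
  step 2: row=0, L[0]='A', prepend. Next row=LF[0]=1
  step 3: row=1, L[1]='A', prepend. Next row=LF[1]=2
  step 4: row=2, L[2]='B', prepend. Next row=LF[2]=4
  step 5: row=4, L[4]='a', prepend. Next row=LF[4]=5
  step 6: row=5, L[5]='A', prepend. Next row=LF[5]=3
  step 7: row=3, L[3]='b', prepend. Next row=LF[3]=7
  step 8: row=7, L[7]='a', prepend. Next row=LF[7]=6
Reversed output: abAaBAA$

Answer: abAaBAA$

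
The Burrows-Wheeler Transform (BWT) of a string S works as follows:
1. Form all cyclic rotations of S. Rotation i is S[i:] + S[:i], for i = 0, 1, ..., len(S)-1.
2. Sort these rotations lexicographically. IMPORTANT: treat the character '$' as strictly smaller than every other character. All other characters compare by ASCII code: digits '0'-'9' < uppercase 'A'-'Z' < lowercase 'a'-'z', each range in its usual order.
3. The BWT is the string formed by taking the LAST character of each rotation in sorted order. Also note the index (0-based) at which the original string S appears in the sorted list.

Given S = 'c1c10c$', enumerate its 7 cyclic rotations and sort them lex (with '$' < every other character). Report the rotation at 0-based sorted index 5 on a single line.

All 7 rotations (rotation i = S[i:]+S[:i]):
  rot[0] = c1c10c$
  rot[1] = 1c10c$c
  rot[2] = c10c$c1
  rot[3] = 10c$c1c
  rot[4] = 0c$c1c1
  rot[5] = c$c1c10
  rot[6] = $c1c10c
Sorted (with $ < everything):
  sorted[0] = $c1c10c
  sorted[1] = 0c$c1c1
  sorted[2] = 10c$c1c
  sorted[3] = 1c10c$c
  sorted[4] = c$c1c10
  sorted[5] = c10c$c1
  sorted[6] = c1c10c$
sorted[5] = c10c$c1

Answer: c10c$c1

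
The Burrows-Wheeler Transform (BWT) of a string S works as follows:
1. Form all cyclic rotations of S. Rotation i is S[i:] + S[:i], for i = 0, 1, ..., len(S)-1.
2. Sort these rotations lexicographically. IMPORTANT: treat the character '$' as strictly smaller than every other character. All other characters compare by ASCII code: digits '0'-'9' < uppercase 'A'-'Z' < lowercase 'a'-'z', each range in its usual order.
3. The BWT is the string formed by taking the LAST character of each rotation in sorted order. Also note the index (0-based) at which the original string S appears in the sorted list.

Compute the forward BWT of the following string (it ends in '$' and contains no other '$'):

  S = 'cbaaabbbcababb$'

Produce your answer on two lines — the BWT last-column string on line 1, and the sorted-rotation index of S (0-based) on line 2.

All 15 rotations (rotation i = S[i:]+S[:i]):
  rot[0] = cbaaabbbcababb$
  rot[1] = baaabbbcababb$c
  rot[2] = aaabbbcababb$cb
  rot[3] = aabbbcababb$cba
  rot[4] = abbbcababb$cbaa
  rot[5] = bbbcababb$cbaaa
  rot[6] = bbcababb$cbaaab
  rot[7] = bcababb$cbaaabb
  rot[8] = cababb$cbaaabbb
  rot[9] = ababb$cbaaabbbc
  rot[10] = babb$cbaaabbbca
  rot[11] = abb$cbaaabbbcab
  rot[12] = bb$cbaaabbbcaba
  rot[13] = b$cbaaabbbcabab
  rot[14] = $cbaaabbbcababb
Sorted (with $ < everything):
  sorted[0] = $cbaaabbbcababb  (last char: 'b')
  sorted[1] = aaabbbcababb$cb  (last char: 'b')
  sorted[2] = aabbbcababb$cba  (last char: 'a')
  sorted[3] = ababb$cbaaabbbc  (last char: 'c')
  sorted[4] = abb$cbaaabbbcab  (last char: 'b')
  sorted[5] = abbbcababb$cbaa  (last char: 'a')
  sorted[6] = b$cbaaabbbcabab  (last char: 'b')
  sorted[7] = baaabbbcababb$c  (last char: 'c')
  sorted[8] = babb$cbaaabbbca  (last char: 'a')
  sorted[9] = bb$cbaaabbbcaba  (last char: 'a')
  sorted[10] = bbbcababb$cbaaa  (last char: 'a')
  sorted[11] = bbcababb$cbaaab  (last char: 'b')
  sorted[12] = bcababb$cbaaabb  (last char: 'b')
  sorted[13] = cababb$cbaaabbb  (last char: 'b')
  sorted[14] = cbaaabbbcababb$  (last char: '$')
Last column: bbacbabcaaabbb$
Original string S is at sorted index 14

Answer: bbacbabcaaabbb$
14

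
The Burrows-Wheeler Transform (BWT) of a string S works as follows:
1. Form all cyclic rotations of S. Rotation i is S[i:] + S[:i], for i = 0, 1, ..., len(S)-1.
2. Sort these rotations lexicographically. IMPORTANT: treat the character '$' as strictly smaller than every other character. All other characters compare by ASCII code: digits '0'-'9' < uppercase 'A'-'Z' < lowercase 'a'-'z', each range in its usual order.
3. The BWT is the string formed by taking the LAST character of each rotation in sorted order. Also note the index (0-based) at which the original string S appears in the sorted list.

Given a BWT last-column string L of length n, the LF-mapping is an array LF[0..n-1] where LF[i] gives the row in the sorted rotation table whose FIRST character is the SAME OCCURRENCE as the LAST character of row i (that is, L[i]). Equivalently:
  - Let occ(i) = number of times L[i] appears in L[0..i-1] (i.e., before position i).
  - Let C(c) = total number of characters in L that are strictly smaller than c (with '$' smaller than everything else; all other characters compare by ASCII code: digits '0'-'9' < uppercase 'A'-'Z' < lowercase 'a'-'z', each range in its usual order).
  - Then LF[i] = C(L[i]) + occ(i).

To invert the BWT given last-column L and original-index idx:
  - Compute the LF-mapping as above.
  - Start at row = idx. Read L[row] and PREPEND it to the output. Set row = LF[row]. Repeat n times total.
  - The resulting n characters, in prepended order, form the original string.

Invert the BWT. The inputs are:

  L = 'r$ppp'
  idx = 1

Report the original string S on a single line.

LF mapping: 4 0 1 2 3
Walk LF starting at row 1, prepending L[row]:
  step 1: row=1, L[1]='$', prepend. Next row=LF[1]=0
  step 2: row=0, L[0]='r', prepend. Next row=LF[0]=4
  step 3: row=4, L[4]='p', prepend. Next row=LF[4]=3
  step 4: row=3, L[3]='p', prepend. Next row=LF[3]=2
  step 5: row=2, L[2]='p', prepend. Next row=LF[2]=1
Reversed output: pppr$

Answer: pppr$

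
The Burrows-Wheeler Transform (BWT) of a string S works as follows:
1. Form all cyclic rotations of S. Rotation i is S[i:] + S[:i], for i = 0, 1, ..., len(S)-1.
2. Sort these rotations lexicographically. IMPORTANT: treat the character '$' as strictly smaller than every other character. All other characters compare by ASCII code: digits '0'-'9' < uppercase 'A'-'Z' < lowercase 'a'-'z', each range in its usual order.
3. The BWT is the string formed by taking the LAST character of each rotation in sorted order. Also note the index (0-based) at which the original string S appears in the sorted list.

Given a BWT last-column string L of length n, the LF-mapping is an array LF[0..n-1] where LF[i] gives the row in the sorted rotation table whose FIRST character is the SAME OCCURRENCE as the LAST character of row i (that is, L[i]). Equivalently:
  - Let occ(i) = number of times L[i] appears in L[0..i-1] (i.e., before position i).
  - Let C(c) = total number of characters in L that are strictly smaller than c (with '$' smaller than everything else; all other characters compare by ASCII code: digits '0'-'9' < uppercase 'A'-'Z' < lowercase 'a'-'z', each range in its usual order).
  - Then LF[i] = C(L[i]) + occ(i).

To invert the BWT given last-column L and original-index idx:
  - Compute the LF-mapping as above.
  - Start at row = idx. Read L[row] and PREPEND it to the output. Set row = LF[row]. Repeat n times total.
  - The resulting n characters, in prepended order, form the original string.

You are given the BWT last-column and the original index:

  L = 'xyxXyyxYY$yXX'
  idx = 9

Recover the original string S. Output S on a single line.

Answer: yXXyyYxXyYxx$

Derivation:
LF mapping: 6 9 7 1 10 11 8 4 5 0 12 2 3
Walk LF starting at row 9, prepending L[row]:
  step 1: row=9, L[9]='$', prepend. Next row=LF[9]=0
  step 2: row=0, L[0]='x', prepend. Next row=LF[0]=6
  step 3: row=6, L[6]='x', prepend. Next row=LF[6]=8
  step 4: row=8, L[8]='Y', prepend. Next row=LF[8]=5
  step 5: row=5, L[5]='y', prepend. Next row=LF[5]=11
  step 6: row=11, L[11]='X', prepend. Next row=LF[11]=2
  step 7: row=2, L[2]='x', prepend. Next row=LF[2]=7
  step 8: row=7, L[7]='Y', prepend. Next row=LF[7]=4
  step 9: row=4, L[4]='y', prepend. Next row=LF[4]=10
  step 10: row=10, L[10]='y', prepend. Next row=LF[10]=12
  step 11: row=12, L[12]='X', prepend. Next row=LF[12]=3
  step 12: row=3, L[3]='X', prepend. Next row=LF[3]=1
  step 13: row=1, L[1]='y', prepend. Next row=LF[1]=9
Reversed output: yXXyyYxXyYxx$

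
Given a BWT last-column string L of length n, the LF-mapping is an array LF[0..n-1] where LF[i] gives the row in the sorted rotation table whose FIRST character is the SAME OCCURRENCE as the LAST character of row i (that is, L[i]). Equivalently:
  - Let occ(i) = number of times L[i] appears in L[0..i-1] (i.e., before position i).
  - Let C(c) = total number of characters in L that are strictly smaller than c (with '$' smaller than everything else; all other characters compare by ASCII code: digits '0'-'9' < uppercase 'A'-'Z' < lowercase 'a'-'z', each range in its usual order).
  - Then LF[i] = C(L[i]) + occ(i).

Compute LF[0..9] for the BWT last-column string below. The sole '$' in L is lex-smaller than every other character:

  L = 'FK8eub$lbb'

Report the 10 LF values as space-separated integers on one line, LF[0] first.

Char counts: '$':1, '8':1, 'F':1, 'K':1, 'b':3, 'e':1, 'l':1, 'u':1
C (first-col start): C('$')=0, C('8')=1, C('F')=2, C('K')=3, C('b')=4, C('e')=7, C('l')=8, C('u')=9
L[0]='F': occ=0, LF[0]=C('F')+0=2+0=2
L[1]='K': occ=0, LF[1]=C('K')+0=3+0=3
L[2]='8': occ=0, LF[2]=C('8')+0=1+0=1
L[3]='e': occ=0, LF[3]=C('e')+0=7+0=7
L[4]='u': occ=0, LF[4]=C('u')+0=9+0=9
L[5]='b': occ=0, LF[5]=C('b')+0=4+0=4
L[6]='$': occ=0, LF[6]=C('$')+0=0+0=0
L[7]='l': occ=0, LF[7]=C('l')+0=8+0=8
L[8]='b': occ=1, LF[8]=C('b')+1=4+1=5
L[9]='b': occ=2, LF[9]=C('b')+2=4+2=6

Answer: 2 3 1 7 9 4 0 8 5 6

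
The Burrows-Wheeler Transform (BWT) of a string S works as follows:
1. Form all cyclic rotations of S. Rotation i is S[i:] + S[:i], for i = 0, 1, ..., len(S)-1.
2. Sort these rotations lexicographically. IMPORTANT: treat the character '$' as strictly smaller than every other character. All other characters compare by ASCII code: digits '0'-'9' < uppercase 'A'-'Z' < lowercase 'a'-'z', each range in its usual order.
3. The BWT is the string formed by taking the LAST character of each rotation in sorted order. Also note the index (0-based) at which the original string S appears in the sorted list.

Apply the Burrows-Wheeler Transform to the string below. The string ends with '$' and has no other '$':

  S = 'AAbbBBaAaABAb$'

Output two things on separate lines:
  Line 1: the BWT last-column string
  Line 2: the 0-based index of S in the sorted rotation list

All 14 rotations (rotation i = S[i:]+S[:i]):
  rot[0] = AAbbBBaAaABAb$
  rot[1] = AbbBBaAaABAb$A
  rot[2] = bbBBaAaABAb$AA
  rot[3] = bBBaAaABAb$AAb
  rot[4] = BBaAaABAb$AAbb
  rot[5] = BaAaABAb$AAbbB
  rot[6] = aAaABAb$AAbbBB
  rot[7] = AaABAb$AAbbBBa
  rot[8] = aABAb$AAbbBBaA
  rot[9] = ABAb$AAbbBBaAa
  rot[10] = BAb$AAbbBBaAaA
  rot[11] = Ab$AAbbBBaAaAB
  rot[12] = b$AAbbBBaAaABA
  rot[13] = $AAbbBBaAaABAb
Sorted (with $ < everything):
  sorted[0] = $AAbbBBaAaABAb  (last char: 'b')
  sorted[1] = AAbbBBaAaABAb$  (last char: '$')
  sorted[2] = ABAb$AAbbBBaAa  (last char: 'a')
  sorted[3] = AaABAb$AAbbBBa  (last char: 'a')
  sorted[4] = Ab$AAbbBBaAaAB  (last char: 'B')
  sorted[5] = AbbBBaAaABAb$A  (last char: 'A')
  sorted[6] = BAb$AAbbBBaAaA  (last char: 'A')
  sorted[7] = BBaAaABAb$AAbb  (last char: 'b')
  sorted[8] = BaAaABAb$AAbbB  (last char: 'B')
  sorted[9] = aABAb$AAbbBBaA  (last char: 'A')
  sorted[10] = aAaABAb$AAbbBB  (last char: 'B')
  sorted[11] = b$AAbbBBaAaABA  (last char: 'A')
  sorted[12] = bBBaAaABAb$AAb  (last char: 'b')
  sorted[13] = bbBBaAaABAb$AA  (last char: 'A')
Last column: b$aaBAAbBABAbA
Original string S is at sorted index 1

Answer: b$aaBAAbBABAbA
1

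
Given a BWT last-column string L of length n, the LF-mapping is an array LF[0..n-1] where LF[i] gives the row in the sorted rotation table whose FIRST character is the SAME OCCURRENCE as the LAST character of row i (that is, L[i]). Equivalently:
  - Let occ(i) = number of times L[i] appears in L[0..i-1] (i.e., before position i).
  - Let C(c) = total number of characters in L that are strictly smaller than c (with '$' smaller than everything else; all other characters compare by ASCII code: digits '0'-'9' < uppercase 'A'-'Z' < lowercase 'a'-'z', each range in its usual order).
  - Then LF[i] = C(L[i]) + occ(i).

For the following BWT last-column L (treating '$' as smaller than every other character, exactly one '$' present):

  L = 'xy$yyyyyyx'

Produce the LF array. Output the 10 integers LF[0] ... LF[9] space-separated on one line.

Char counts: '$':1, 'x':2, 'y':7
C (first-col start): C('$')=0, C('x')=1, C('y')=3
L[0]='x': occ=0, LF[0]=C('x')+0=1+0=1
L[1]='y': occ=0, LF[1]=C('y')+0=3+0=3
L[2]='$': occ=0, LF[2]=C('$')+0=0+0=0
L[3]='y': occ=1, LF[3]=C('y')+1=3+1=4
L[4]='y': occ=2, LF[4]=C('y')+2=3+2=5
L[5]='y': occ=3, LF[5]=C('y')+3=3+3=6
L[6]='y': occ=4, LF[6]=C('y')+4=3+4=7
L[7]='y': occ=5, LF[7]=C('y')+5=3+5=8
L[8]='y': occ=6, LF[8]=C('y')+6=3+6=9
L[9]='x': occ=1, LF[9]=C('x')+1=1+1=2

Answer: 1 3 0 4 5 6 7 8 9 2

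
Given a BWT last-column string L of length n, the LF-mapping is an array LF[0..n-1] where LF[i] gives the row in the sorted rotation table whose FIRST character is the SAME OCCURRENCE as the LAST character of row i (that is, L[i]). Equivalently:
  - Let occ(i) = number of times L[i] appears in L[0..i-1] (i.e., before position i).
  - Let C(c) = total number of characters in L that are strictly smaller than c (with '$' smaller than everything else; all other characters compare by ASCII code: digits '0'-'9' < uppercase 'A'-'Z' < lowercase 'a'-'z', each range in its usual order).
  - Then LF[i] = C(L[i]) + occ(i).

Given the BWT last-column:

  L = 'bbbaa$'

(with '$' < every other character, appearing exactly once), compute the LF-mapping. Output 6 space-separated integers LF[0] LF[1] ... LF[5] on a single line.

Answer: 3 4 5 1 2 0

Derivation:
Char counts: '$':1, 'a':2, 'b':3
C (first-col start): C('$')=0, C('a')=1, C('b')=3
L[0]='b': occ=0, LF[0]=C('b')+0=3+0=3
L[1]='b': occ=1, LF[1]=C('b')+1=3+1=4
L[2]='b': occ=2, LF[2]=C('b')+2=3+2=5
L[3]='a': occ=0, LF[3]=C('a')+0=1+0=1
L[4]='a': occ=1, LF[4]=C('a')+1=1+1=2
L[5]='$': occ=0, LF[5]=C('$')+0=0+0=0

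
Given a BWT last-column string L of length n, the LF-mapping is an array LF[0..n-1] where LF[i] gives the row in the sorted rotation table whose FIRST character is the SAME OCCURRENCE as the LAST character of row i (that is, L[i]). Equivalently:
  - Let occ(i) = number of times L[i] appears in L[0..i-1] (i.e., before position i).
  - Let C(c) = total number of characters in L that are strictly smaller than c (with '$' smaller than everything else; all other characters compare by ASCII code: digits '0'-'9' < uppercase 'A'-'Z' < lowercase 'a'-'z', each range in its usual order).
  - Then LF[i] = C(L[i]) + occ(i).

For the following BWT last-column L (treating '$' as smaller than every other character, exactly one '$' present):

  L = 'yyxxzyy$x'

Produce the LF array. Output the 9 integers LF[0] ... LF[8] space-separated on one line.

Answer: 4 5 1 2 8 6 7 0 3

Derivation:
Char counts: '$':1, 'x':3, 'y':4, 'z':1
C (first-col start): C('$')=0, C('x')=1, C('y')=4, C('z')=8
L[0]='y': occ=0, LF[0]=C('y')+0=4+0=4
L[1]='y': occ=1, LF[1]=C('y')+1=4+1=5
L[2]='x': occ=0, LF[2]=C('x')+0=1+0=1
L[3]='x': occ=1, LF[3]=C('x')+1=1+1=2
L[4]='z': occ=0, LF[4]=C('z')+0=8+0=8
L[5]='y': occ=2, LF[5]=C('y')+2=4+2=6
L[6]='y': occ=3, LF[6]=C('y')+3=4+3=7
L[7]='$': occ=0, LF[7]=C('$')+0=0+0=0
L[8]='x': occ=2, LF[8]=C('x')+2=1+2=3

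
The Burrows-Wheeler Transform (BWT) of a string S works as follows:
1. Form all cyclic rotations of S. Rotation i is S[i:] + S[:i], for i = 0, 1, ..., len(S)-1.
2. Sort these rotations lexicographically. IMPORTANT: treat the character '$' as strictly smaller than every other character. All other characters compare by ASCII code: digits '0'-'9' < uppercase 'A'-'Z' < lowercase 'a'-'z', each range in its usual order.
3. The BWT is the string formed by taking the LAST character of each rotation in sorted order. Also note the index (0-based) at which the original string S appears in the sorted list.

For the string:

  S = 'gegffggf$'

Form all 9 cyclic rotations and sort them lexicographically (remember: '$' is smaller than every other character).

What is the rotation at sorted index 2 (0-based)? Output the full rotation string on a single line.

Answer: f$gegffgg

Derivation:
All 9 rotations (rotation i = S[i:]+S[:i]):
  rot[0] = gegffggf$
  rot[1] = egffggf$g
  rot[2] = gffggf$ge
  rot[3] = ffggf$geg
  rot[4] = fggf$gegf
  rot[5] = ggf$gegff
  rot[6] = gf$gegffg
  rot[7] = f$gegffgg
  rot[8] = $gegffggf
Sorted (with $ < everything):
  sorted[0] = $gegffggf
  sorted[1] = egffggf$g
  sorted[2] = f$gegffgg
  sorted[3] = ffggf$geg
  sorted[4] = fggf$gegf
  sorted[5] = gegffggf$
  sorted[6] = gf$gegffg
  sorted[7] = gffggf$ge
  sorted[8] = ggf$gegff
sorted[2] = f$gegffgg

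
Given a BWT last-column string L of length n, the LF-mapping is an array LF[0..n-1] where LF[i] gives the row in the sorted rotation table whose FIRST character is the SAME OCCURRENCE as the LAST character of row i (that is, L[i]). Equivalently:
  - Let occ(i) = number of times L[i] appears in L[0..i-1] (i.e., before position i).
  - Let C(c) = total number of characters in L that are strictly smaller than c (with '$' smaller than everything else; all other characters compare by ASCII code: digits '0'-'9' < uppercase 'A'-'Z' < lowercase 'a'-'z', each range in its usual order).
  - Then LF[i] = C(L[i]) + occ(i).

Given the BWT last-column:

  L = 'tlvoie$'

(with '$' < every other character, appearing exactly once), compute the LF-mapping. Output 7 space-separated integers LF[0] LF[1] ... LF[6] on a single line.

Char counts: '$':1, 'e':1, 'i':1, 'l':1, 'o':1, 't':1, 'v':1
C (first-col start): C('$')=0, C('e')=1, C('i')=2, C('l')=3, C('o')=4, C('t')=5, C('v')=6
L[0]='t': occ=0, LF[0]=C('t')+0=5+0=5
L[1]='l': occ=0, LF[1]=C('l')+0=3+0=3
L[2]='v': occ=0, LF[2]=C('v')+0=6+0=6
L[3]='o': occ=0, LF[3]=C('o')+0=4+0=4
L[4]='i': occ=0, LF[4]=C('i')+0=2+0=2
L[5]='e': occ=0, LF[5]=C('e')+0=1+0=1
L[6]='$': occ=0, LF[6]=C('$')+0=0+0=0

Answer: 5 3 6 4 2 1 0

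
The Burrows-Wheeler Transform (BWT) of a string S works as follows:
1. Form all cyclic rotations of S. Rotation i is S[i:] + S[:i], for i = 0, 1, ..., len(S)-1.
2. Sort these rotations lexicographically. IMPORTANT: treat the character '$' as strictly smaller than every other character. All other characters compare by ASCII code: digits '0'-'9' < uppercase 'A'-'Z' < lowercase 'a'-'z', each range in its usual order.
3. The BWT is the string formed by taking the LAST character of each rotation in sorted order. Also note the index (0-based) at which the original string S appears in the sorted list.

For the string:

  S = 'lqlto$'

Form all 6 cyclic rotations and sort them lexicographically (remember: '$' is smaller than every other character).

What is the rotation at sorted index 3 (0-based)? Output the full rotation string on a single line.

Answer: o$lqlt

Derivation:
All 6 rotations (rotation i = S[i:]+S[:i]):
  rot[0] = lqlto$
  rot[1] = qlto$l
  rot[2] = lto$lq
  rot[3] = to$lql
  rot[4] = o$lqlt
  rot[5] = $lqlto
Sorted (with $ < everything):
  sorted[0] = $lqlto
  sorted[1] = lqlto$
  sorted[2] = lto$lq
  sorted[3] = o$lqlt
  sorted[4] = qlto$l
  sorted[5] = to$lql
sorted[3] = o$lqlt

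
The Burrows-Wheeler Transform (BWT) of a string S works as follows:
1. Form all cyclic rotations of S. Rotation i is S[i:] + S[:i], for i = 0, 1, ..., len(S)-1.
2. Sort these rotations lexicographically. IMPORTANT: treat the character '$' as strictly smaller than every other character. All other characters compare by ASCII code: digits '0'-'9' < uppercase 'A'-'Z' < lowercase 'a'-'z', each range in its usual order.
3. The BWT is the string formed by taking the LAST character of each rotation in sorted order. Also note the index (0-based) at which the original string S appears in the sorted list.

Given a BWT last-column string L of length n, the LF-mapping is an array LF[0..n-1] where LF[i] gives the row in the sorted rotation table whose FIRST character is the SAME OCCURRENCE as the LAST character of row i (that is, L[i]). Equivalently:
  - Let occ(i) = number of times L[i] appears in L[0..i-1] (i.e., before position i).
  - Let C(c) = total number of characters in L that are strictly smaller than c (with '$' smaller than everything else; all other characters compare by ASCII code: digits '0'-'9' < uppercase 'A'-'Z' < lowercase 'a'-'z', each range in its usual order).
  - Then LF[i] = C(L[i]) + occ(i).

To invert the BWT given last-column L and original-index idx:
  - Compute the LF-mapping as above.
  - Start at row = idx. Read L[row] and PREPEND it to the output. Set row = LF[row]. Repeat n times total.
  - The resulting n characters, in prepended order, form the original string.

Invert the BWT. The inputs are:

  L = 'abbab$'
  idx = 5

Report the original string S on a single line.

Answer: bbaba$

Derivation:
LF mapping: 1 3 4 2 5 0
Walk LF starting at row 5, prepending L[row]:
  step 1: row=5, L[5]='$', prepend. Next row=LF[5]=0
  step 2: row=0, L[0]='a', prepend. Next row=LF[0]=1
  step 3: row=1, L[1]='b', prepend. Next row=LF[1]=3
  step 4: row=3, L[3]='a', prepend. Next row=LF[3]=2
  step 5: row=2, L[2]='b', prepend. Next row=LF[2]=4
  step 6: row=4, L[4]='b', prepend. Next row=LF[4]=5
Reversed output: bbaba$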